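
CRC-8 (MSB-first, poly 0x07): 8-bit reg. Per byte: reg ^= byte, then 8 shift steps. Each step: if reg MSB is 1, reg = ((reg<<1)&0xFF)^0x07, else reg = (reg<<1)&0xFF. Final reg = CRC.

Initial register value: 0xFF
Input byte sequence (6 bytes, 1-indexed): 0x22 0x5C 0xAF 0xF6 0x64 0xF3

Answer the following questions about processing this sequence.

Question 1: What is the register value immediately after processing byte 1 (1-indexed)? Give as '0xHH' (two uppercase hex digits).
After byte 1 (0x22): reg=0x1D

Answer: 0x1D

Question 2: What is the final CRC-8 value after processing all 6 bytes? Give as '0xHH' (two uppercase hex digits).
After byte 1 (0x22): reg=0x1D
After byte 2 (0x5C): reg=0xC0
After byte 3 (0xAF): reg=0x0A
After byte 4 (0xF6): reg=0xFA
After byte 5 (0x64): reg=0xD3
After byte 6 (0xF3): reg=0xE0

Answer: 0xE0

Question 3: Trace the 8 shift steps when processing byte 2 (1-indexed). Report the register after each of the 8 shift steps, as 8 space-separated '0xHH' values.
After byte 1 (0x22): reg=0x1D
Register before byte 2: 0x1D
After XOR with byte 0x5C: 0x41

Answer: 0x82 0x03 0x06 0x0C 0x18 0x30 0x60 0xC0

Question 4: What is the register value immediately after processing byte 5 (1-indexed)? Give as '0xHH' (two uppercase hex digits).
Answer: 0xD3

Derivation:
After byte 1 (0x22): reg=0x1D
After byte 2 (0x5C): reg=0xC0
After byte 3 (0xAF): reg=0x0A
After byte 4 (0xF6): reg=0xFA
After byte 5 (0x64): reg=0xD3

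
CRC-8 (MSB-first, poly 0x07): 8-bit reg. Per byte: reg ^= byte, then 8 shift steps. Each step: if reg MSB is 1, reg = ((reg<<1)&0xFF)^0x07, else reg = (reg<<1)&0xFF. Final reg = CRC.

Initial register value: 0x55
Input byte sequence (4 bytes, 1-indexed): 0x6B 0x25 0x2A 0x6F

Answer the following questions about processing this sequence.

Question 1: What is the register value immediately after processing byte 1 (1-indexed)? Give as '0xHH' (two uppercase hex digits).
Answer: 0xBA

Derivation:
After byte 1 (0x6B): reg=0xBA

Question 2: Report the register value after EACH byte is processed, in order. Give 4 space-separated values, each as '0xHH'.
0xBA 0xD4 0xF4 0xC8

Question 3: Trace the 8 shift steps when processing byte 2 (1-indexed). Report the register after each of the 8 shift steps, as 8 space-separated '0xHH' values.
Answer: 0x39 0x72 0xE4 0xCF 0x99 0x35 0x6A 0xD4

Derivation:
After byte 1 (0x6B): reg=0xBA
Register before byte 2: 0xBA
After XOR with byte 0x25: 0x9F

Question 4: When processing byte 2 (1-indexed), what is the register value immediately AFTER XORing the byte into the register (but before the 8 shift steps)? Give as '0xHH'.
Register before byte 2: 0xBA
Byte 2: 0x25
0xBA XOR 0x25 = 0x9F

Answer: 0x9F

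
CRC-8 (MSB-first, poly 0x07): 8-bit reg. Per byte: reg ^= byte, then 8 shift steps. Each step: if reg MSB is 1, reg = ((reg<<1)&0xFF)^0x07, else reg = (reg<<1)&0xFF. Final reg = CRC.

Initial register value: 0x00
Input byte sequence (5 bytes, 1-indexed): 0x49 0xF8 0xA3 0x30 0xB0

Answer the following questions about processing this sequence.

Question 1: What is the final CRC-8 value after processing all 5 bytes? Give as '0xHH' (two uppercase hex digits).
After byte 1 (0x49): reg=0xF8
After byte 2 (0xF8): reg=0x00
After byte 3 (0xA3): reg=0x60
After byte 4 (0x30): reg=0xB7
After byte 5 (0xB0): reg=0x15

Answer: 0x15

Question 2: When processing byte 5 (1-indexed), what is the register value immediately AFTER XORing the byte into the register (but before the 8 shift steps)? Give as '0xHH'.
Register before byte 5: 0xB7
Byte 5: 0xB0
0xB7 XOR 0xB0 = 0x07

Answer: 0x07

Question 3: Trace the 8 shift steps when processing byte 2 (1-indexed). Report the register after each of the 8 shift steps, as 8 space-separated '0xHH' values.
After byte 1 (0x49): reg=0xF8
Register before byte 2: 0xF8
After XOR with byte 0xF8: 0x00

Answer: 0x00 0x00 0x00 0x00 0x00 0x00 0x00 0x00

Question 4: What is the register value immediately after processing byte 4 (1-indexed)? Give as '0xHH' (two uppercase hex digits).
After byte 1 (0x49): reg=0xF8
After byte 2 (0xF8): reg=0x00
After byte 3 (0xA3): reg=0x60
After byte 4 (0x30): reg=0xB7

Answer: 0xB7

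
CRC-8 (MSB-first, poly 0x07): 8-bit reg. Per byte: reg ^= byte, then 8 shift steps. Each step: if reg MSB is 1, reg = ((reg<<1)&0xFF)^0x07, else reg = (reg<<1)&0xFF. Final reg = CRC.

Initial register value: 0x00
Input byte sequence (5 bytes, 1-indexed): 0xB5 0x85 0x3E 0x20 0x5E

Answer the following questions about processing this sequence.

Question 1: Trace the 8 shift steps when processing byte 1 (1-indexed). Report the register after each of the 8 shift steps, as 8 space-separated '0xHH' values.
Answer: 0x6D 0xDA 0xB3 0x61 0xC2 0x83 0x01 0x02

Derivation:
Register before byte 1: 0x00
After XOR with byte 0xB5: 0xB5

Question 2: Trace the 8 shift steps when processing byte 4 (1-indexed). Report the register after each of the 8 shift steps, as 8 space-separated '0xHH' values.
Answer: 0x8E 0x1B 0x36 0x6C 0xD8 0xB7 0x69 0xD2

Derivation:
After byte 1 (0xB5): reg=0x02
After byte 2 (0x85): reg=0x9C
After byte 3 (0x3E): reg=0x67
Register before byte 4: 0x67
After XOR with byte 0x20: 0x47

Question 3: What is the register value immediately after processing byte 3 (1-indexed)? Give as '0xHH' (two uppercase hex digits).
After byte 1 (0xB5): reg=0x02
After byte 2 (0x85): reg=0x9C
After byte 3 (0x3E): reg=0x67

Answer: 0x67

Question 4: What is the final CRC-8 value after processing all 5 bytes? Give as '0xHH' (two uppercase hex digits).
After byte 1 (0xB5): reg=0x02
After byte 2 (0x85): reg=0x9C
After byte 3 (0x3E): reg=0x67
After byte 4 (0x20): reg=0xD2
After byte 5 (0x5E): reg=0xAD

Answer: 0xAD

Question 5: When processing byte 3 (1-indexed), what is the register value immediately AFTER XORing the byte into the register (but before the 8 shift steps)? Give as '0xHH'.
Register before byte 3: 0x9C
Byte 3: 0x3E
0x9C XOR 0x3E = 0xA2

Answer: 0xA2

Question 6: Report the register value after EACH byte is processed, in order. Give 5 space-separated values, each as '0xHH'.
0x02 0x9C 0x67 0xD2 0xAD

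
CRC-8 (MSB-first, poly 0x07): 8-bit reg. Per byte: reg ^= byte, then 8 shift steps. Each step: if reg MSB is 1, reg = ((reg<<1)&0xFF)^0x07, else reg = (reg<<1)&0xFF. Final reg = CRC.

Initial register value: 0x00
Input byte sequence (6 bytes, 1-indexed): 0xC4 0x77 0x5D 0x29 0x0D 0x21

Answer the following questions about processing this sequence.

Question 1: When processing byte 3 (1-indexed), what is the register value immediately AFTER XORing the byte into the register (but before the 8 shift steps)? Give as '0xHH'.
Answer: 0xA6

Derivation:
Register before byte 3: 0xFB
Byte 3: 0x5D
0xFB XOR 0x5D = 0xA6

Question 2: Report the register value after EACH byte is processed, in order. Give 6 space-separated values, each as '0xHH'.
0x52 0xFB 0x7B 0xB9 0x05 0xFC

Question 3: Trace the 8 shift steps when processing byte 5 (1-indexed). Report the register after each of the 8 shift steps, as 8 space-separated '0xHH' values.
After byte 1 (0xC4): reg=0x52
After byte 2 (0x77): reg=0xFB
After byte 3 (0x5D): reg=0x7B
After byte 4 (0x29): reg=0xB9
Register before byte 5: 0xB9
After XOR with byte 0x0D: 0xB4

Answer: 0x6F 0xDE 0xBB 0x71 0xE2 0xC3 0x81 0x05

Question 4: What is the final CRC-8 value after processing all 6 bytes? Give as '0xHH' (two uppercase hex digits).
After byte 1 (0xC4): reg=0x52
After byte 2 (0x77): reg=0xFB
After byte 3 (0x5D): reg=0x7B
After byte 4 (0x29): reg=0xB9
After byte 5 (0x0D): reg=0x05
After byte 6 (0x21): reg=0xFC

Answer: 0xFC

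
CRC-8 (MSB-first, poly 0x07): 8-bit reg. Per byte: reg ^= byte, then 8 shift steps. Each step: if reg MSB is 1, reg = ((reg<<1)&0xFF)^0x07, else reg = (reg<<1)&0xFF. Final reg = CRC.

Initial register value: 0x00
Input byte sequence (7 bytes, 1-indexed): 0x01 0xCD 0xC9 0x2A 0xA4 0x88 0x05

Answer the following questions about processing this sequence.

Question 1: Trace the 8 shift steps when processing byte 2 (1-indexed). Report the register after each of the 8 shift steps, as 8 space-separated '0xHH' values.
After byte 1 (0x01): reg=0x07
Register before byte 2: 0x07
After XOR with byte 0xCD: 0xCA

Answer: 0x93 0x21 0x42 0x84 0x0F 0x1E 0x3C 0x78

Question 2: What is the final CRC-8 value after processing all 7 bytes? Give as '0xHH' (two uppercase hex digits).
After byte 1 (0x01): reg=0x07
After byte 2 (0xCD): reg=0x78
After byte 3 (0xC9): reg=0x1E
After byte 4 (0x2A): reg=0x8C
After byte 5 (0xA4): reg=0xD8
After byte 6 (0x88): reg=0xB7
After byte 7 (0x05): reg=0x17

Answer: 0x17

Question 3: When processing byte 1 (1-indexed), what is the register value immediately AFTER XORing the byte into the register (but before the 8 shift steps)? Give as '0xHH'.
Register before byte 1: 0x00
Byte 1: 0x01
0x00 XOR 0x01 = 0x01

Answer: 0x01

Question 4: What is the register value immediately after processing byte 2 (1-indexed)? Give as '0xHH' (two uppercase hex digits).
Answer: 0x78

Derivation:
After byte 1 (0x01): reg=0x07
After byte 2 (0xCD): reg=0x78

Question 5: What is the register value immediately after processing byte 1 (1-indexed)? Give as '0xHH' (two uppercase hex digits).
Answer: 0x07

Derivation:
After byte 1 (0x01): reg=0x07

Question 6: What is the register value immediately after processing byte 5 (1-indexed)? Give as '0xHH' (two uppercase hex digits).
Answer: 0xD8

Derivation:
After byte 1 (0x01): reg=0x07
After byte 2 (0xCD): reg=0x78
After byte 3 (0xC9): reg=0x1E
After byte 4 (0x2A): reg=0x8C
After byte 5 (0xA4): reg=0xD8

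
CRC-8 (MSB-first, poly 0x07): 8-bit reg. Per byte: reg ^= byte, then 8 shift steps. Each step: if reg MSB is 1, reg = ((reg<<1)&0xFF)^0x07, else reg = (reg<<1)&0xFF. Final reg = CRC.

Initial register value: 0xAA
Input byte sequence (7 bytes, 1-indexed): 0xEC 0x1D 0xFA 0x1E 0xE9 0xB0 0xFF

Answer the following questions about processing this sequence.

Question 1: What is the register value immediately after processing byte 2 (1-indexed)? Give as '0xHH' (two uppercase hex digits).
After byte 1 (0xEC): reg=0xD5
After byte 2 (0x1D): reg=0x76

Answer: 0x76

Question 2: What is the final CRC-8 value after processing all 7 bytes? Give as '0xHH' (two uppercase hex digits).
Answer: 0xEA

Derivation:
After byte 1 (0xEC): reg=0xD5
After byte 2 (0x1D): reg=0x76
After byte 3 (0xFA): reg=0xAD
After byte 4 (0x1E): reg=0x10
After byte 5 (0xE9): reg=0xE1
After byte 6 (0xB0): reg=0xB0
After byte 7 (0xFF): reg=0xEA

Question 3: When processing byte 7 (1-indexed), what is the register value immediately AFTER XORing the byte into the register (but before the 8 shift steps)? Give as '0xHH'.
Register before byte 7: 0xB0
Byte 7: 0xFF
0xB0 XOR 0xFF = 0x4F

Answer: 0x4F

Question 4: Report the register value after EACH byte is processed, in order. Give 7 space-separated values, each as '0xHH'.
0xD5 0x76 0xAD 0x10 0xE1 0xB0 0xEA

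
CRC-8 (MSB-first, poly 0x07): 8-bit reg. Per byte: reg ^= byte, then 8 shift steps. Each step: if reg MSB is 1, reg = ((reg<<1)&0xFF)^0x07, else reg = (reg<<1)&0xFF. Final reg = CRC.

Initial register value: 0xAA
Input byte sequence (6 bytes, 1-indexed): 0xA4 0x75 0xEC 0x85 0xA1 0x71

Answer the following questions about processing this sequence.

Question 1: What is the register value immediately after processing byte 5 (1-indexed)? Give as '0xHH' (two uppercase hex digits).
Answer: 0x83

Derivation:
After byte 1 (0xA4): reg=0x2A
After byte 2 (0x75): reg=0x9A
After byte 3 (0xEC): reg=0x45
After byte 4 (0x85): reg=0x4E
After byte 5 (0xA1): reg=0x83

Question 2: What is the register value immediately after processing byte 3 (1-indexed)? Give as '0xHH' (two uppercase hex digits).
After byte 1 (0xA4): reg=0x2A
After byte 2 (0x75): reg=0x9A
After byte 3 (0xEC): reg=0x45

Answer: 0x45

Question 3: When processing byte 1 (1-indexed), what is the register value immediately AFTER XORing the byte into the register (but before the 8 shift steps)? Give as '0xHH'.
Answer: 0x0E

Derivation:
Register before byte 1: 0xAA
Byte 1: 0xA4
0xAA XOR 0xA4 = 0x0E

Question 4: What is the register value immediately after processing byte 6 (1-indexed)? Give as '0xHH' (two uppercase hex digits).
After byte 1 (0xA4): reg=0x2A
After byte 2 (0x75): reg=0x9A
After byte 3 (0xEC): reg=0x45
After byte 4 (0x85): reg=0x4E
After byte 5 (0xA1): reg=0x83
After byte 6 (0x71): reg=0xD0

Answer: 0xD0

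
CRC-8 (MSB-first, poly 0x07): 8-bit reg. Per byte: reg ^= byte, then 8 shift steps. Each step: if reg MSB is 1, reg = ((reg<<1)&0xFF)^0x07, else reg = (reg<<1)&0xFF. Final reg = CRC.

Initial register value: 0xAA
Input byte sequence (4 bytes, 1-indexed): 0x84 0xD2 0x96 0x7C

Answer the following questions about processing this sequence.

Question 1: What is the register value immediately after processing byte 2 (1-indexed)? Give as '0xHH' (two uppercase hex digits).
After byte 1 (0x84): reg=0xCA
After byte 2 (0xD2): reg=0x48

Answer: 0x48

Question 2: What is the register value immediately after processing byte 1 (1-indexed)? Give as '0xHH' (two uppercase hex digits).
Answer: 0xCA

Derivation:
After byte 1 (0x84): reg=0xCA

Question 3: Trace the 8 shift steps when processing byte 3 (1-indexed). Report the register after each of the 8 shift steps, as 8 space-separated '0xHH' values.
After byte 1 (0x84): reg=0xCA
After byte 2 (0xD2): reg=0x48
Register before byte 3: 0x48
After XOR with byte 0x96: 0xDE

Answer: 0xBB 0x71 0xE2 0xC3 0x81 0x05 0x0A 0x14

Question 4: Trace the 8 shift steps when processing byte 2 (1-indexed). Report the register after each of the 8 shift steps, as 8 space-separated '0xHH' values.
After byte 1 (0x84): reg=0xCA
Register before byte 2: 0xCA
After XOR with byte 0xD2: 0x18

Answer: 0x30 0x60 0xC0 0x87 0x09 0x12 0x24 0x48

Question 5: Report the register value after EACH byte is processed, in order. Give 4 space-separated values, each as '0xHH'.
0xCA 0x48 0x14 0x1F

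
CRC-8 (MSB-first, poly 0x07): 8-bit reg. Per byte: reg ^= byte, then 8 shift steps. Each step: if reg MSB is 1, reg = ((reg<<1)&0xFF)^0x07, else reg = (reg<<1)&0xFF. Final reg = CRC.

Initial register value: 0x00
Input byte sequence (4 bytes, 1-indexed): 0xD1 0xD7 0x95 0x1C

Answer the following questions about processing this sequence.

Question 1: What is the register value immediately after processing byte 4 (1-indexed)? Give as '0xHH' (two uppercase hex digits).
After byte 1 (0xD1): reg=0x39
After byte 2 (0xD7): reg=0x84
After byte 3 (0x95): reg=0x77
After byte 4 (0x1C): reg=0x16

Answer: 0x16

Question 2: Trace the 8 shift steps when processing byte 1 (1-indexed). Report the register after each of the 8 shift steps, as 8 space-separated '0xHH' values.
Answer: 0xA5 0x4D 0x9A 0x33 0x66 0xCC 0x9F 0x39

Derivation:
Register before byte 1: 0x00
After XOR with byte 0xD1: 0xD1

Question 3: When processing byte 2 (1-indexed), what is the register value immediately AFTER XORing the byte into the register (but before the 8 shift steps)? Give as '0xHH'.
Register before byte 2: 0x39
Byte 2: 0xD7
0x39 XOR 0xD7 = 0xEE

Answer: 0xEE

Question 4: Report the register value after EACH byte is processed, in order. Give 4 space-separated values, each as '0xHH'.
0x39 0x84 0x77 0x16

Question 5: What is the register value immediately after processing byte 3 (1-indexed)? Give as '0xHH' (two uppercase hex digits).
After byte 1 (0xD1): reg=0x39
After byte 2 (0xD7): reg=0x84
After byte 3 (0x95): reg=0x77

Answer: 0x77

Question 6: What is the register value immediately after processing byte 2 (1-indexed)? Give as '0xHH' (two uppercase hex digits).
After byte 1 (0xD1): reg=0x39
After byte 2 (0xD7): reg=0x84

Answer: 0x84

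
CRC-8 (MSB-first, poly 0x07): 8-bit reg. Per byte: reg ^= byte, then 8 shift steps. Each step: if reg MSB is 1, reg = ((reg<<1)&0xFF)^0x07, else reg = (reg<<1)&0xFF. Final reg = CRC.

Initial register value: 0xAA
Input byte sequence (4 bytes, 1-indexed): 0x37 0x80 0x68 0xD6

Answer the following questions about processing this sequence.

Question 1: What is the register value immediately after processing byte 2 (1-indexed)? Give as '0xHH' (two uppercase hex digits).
After byte 1 (0x37): reg=0xDA
After byte 2 (0x80): reg=0x81

Answer: 0x81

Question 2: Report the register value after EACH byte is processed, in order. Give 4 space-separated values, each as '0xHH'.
0xDA 0x81 0x91 0xD2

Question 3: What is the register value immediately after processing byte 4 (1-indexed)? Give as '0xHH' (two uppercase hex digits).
After byte 1 (0x37): reg=0xDA
After byte 2 (0x80): reg=0x81
After byte 3 (0x68): reg=0x91
After byte 4 (0xD6): reg=0xD2

Answer: 0xD2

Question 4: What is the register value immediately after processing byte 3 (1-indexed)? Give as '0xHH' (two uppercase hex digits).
After byte 1 (0x37): reg=0xDA
After byte 2 (0x80): reg=0x81
After byte 3 (0x68): reg=0x91

Answer: 0x91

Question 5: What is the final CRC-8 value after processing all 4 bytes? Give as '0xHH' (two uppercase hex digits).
After byte 1 (0x37): reg=0xDA
After byte 2 (0x80): reg=0x81
After byte 3 (0x68): reg=0x91
After byte 4 (0xD6): reg=0xD2

Answer: 0xD2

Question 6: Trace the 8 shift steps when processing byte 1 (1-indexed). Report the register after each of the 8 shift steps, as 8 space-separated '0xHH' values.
Answer: 0x3D 0x7A 0xF4 0xEF 0xD9 0xB5 0x6D 0xDA

Derivation:
Register before byte 1: 0xAA
After XOR with byte 0x37: 0x9D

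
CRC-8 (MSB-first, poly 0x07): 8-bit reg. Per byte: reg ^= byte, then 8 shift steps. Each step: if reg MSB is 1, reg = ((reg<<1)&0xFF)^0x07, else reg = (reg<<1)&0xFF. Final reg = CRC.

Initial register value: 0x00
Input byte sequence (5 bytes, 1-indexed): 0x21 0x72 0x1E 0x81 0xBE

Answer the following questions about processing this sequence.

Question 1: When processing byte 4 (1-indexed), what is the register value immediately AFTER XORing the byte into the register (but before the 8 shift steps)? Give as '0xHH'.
Answer: 0x7B

Derivation:
Register before byte 4: 0xFA
Byte 4: 0x81
0xFA XOR 0x81 = 0x7B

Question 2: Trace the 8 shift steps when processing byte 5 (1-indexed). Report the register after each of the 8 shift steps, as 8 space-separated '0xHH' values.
After byte 1 (0x21): reg=0xE7
After byte 2 (0x72): reg=0xE2
After byte 3 (0x1E): reg=0xFA
After byte 4 (0x81): reg=0x66
Register before byte 5: 0x66
After XOR with byte 0xBE: 0xD8

Answer: 0xB7 0x69 0xD2 0xA3 0x41 0x82 0x03 0x06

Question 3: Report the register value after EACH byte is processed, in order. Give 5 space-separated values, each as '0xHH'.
0xE7 0xE2 0xFA 0x66 0x06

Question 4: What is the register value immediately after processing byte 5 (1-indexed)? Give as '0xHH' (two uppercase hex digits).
Answer: 0x06

Derivation:
After byte 1 (0x21): reg=0xE7
After byte 2 (0x72): reg=0xE2
After byte 3 (0x1E): reg=0xFA
After byte 4 (0x81): reg=0x66
After byte 5 (0xBE): reg=0x06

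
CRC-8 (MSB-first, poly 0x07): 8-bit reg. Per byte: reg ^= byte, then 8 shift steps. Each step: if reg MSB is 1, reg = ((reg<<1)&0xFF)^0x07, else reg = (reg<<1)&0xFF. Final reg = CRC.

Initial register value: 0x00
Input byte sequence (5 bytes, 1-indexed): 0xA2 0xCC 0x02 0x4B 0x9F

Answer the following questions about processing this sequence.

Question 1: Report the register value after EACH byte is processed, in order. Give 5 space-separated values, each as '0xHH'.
0x67 0x58 0x81 0x78 0xBB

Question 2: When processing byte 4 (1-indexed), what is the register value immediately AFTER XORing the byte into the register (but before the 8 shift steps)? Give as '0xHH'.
Register before byte 4: 0x81
Byte 4: 0x4B
0x81 XOR 0x4B = 0xCA

Answer: 0xCA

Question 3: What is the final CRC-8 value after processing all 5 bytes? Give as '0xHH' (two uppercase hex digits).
After byte 1 (0xA2): reg=0x67
After byte 2 (0xCC): reg=0x58
After byte 3 (0x02): reg=0x81
After byte 4 (0x4B): reg=0x78
After byte 5 (0x9F): reg=0xBB

Answer: 0xBB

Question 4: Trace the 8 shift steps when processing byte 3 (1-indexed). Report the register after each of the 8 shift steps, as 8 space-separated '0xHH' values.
Answer: 0xB4 0x6F 0xDE 0xBB 0x71 0xE2 0xC3 0x81

Derivation:
After byte 1 (0xA2): reg=0x67
After byte 2 (0xCC): reg=0x58
Register before byte 3: 0x58
After XOR with byte 0x02: 0x5A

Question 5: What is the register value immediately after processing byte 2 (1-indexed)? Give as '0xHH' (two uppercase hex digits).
Answer: 0x58

Derivation:
After byte 1 (0xA2): reg=0x67
After byte 2 (0xCC): reg=0x58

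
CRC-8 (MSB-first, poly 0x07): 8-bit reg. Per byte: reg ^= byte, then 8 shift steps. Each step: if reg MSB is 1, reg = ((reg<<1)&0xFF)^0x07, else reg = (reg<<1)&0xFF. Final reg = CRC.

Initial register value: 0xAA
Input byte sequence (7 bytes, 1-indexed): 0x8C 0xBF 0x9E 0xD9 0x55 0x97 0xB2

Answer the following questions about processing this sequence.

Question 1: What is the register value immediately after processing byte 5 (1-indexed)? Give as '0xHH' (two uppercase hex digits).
After byte 1 (0x8C): reg=0xF2
After byte 2 (0xBF): reg=0xE4
After byte 3 (0x9E): reg=0x61
After byte 4 (0xD9): reg=0x21
After byte 5 (0x55): reg=0x4B

Answer: 0x4B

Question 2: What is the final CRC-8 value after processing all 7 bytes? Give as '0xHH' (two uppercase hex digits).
After byte 1 (0x8C): reg=0xF2
After byte 2 (0xBF): reg=0xE4
After byte 3 (0x9E): reg=0x61
After byte 4 (0xD9): reg=0x21
After byte 5 (0x55): reg=0x4B
After byte 6 (0x97): reg=0x1A
After byte 7 (0xB2): reg=0x51

Answer: 0x51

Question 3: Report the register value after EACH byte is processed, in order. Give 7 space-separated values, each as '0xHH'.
0xF2 0xE4 0x61 0x21 0x4B 0x1A 0x51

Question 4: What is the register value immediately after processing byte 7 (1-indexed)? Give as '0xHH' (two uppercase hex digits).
Answer: 0x51

Derivation:
After byte 1 (0x8C): reg=0xF2
After byte 2 (0xBF): reg=0xE4
After byte 3 (0x9E): reg=0x61
After byte 4 (0xD9): reg=0x21
After byte 5 (0x55): reg=0x4B
After byte 6 (0x97): reg=0x1A
After byte 7 (0xB2): reg=0x51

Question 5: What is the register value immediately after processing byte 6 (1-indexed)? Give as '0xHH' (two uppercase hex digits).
After byte 1 (0x8C): reg=0xF2
After byte 2 (0xBF): reg=0xE4
After byte 3 (0x9E): reg=0x61
After byte 4 (0xD9): reg=0x21
After byte 5 (0x55): reg=0x4B
After byte 6 (0x97): reg=0x1A

Answer: 0x1A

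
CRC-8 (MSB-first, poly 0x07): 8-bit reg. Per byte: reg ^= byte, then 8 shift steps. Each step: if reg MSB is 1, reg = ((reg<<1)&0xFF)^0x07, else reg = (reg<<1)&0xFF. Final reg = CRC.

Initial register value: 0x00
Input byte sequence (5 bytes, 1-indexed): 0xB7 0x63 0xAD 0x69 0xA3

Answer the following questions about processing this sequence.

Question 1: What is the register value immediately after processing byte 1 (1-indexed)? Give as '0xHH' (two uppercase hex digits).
After byte 1 (0xB7): reg=0x0C

Answer: 0x0C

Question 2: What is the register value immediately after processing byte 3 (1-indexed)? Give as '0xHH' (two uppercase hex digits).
After byte 1 (0xB7): reg=0x0C
After byte 2 (0x63): reg=0x0A
After byte 3 (0xAD): reg=0x7C

Answer: 0x7C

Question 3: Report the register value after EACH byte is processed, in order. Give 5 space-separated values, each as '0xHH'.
0x0C 0x0A 0x7C 0x6B 0x76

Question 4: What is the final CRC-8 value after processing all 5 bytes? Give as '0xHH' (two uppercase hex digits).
Answer: 0x76

Derivation:
After byte 1 (0xB7): reg=0x0C
After byte 2 (0x63): reg=0x0A
After byte 3 (0xAD): reg=0x7C
After byte 4 (0x69): reg=0x6B
After byte 5 (0xA3): reg=0x76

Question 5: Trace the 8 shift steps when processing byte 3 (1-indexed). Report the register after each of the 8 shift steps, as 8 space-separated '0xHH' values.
Answer: 0x49 0x92 0x23 0x46 0x8C 0x1F 0x3E 0x7C

Derivation:
After byte 1 (0xB7): reg=0x0C
After byte 2 (0x63): reg=0x0A
Register before byte 3: 0x0A
After XOR with byte 0xAD: 0xA7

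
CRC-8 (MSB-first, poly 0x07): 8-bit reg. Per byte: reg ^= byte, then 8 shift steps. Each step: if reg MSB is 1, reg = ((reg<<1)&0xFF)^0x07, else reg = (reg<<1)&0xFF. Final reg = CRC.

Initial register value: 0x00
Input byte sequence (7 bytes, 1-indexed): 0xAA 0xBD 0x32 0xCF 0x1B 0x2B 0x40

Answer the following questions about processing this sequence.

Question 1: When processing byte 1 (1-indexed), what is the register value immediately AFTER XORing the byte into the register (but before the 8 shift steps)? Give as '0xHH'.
Register before byte 1: 0x00
Byte 1: 0xAA
0x00 XOR 0xAA = 0xAA

Answer: 0xAA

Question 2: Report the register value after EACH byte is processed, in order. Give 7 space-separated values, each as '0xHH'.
0x5F 0xA0 0xF7 0xA8 0x10 0xA1 0xA9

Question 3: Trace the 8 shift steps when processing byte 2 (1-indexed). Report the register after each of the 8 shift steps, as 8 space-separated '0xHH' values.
Answer: 0xC3 0x81 0x05 0x0A 0x14 0x28 0x50 0xA0

Derivation:
After byte 1 (0xAA): reg=0x5F
Register before byte 2: 0x5F
After XOR with byte 0xBD: 0xE2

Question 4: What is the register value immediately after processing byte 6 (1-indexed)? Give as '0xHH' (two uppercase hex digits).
After byte 1 (0xAA): reg=0x5F
After byte 2 (0xBD): reg=0xA0
After byte 3 (0x32): reg=0xF7
After byte 4 (0xCF): reg=0xA8
After byte 5 (0x1B): reg=0x10
After byte 6 (0x2B): reg=0xA1

Answer: 0xA1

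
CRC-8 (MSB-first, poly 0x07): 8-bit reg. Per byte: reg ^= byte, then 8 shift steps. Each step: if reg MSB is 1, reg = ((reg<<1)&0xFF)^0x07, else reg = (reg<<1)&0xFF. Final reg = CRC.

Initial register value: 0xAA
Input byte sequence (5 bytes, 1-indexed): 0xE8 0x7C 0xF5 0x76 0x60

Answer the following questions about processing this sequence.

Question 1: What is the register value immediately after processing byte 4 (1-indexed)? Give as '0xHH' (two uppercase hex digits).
After byte 1 (0xE8): reg=0xC9
After byte 2 (0x7C): reg=0x02
After byte 3 (0xF5): reg=0xCB
After byte 4 (0x76): reg=0x3A

Answer: 0x3A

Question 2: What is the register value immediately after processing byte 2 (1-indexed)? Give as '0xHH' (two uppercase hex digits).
Answer: 0x02

Derivation:
After byte 1 (0xE8): reg=0xC9
After byte 2 (0x7C): reg=0x02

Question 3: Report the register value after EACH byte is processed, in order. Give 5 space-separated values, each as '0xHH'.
0xC9 0x02 0xCB 0x3A 0x81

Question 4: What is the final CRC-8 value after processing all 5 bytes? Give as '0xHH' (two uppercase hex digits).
Answer: 0x81

Derivation:
After byte 1 (0xE8): reg=0xC9
After byte 2 (0x7C): reg=0x02
After byte 3 (0xF5): reg=0xCB
After byte 4 (0x76): reg=0x3A
After byte 5 (0x60): reg=0x81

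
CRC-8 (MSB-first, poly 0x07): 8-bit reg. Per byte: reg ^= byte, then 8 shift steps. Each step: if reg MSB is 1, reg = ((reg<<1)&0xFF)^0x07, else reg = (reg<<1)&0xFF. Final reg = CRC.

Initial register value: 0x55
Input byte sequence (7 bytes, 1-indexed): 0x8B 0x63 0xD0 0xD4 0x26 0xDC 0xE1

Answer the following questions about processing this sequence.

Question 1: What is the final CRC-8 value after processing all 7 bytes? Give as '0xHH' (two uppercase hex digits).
After byte 1 (0x8B): reg=0x14
After byte 2 (0x63): reg=0x42
After byte 3 (0xD0): reg=0xF7
After byte 4 (0xD4): reg=0xE9
After byte 5 (0x26): reg=0x63
After byte 6 (0xDC): reg=0x34
After byte 7 (0xE1): reg=0x25

Answer: 0x25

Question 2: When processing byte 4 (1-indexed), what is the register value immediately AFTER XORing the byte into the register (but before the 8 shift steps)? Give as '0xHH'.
Answer: 0x23

Derivation:
Register before byte 4: 0xF7
Byte 4: 0xD4
0xF7 XOR 0xD4 = 0x23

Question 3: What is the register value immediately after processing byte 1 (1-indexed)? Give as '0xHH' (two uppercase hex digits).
After byte 1 (0x8B): reg=0x14

Answer: 0x14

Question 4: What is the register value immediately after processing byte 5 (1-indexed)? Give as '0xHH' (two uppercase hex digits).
After byte 1 (0x8B): reg=0x14
After byte 2 (0x63): reg=0x42
After byte 3 (0xD0): reg=0xF7
After byte 4 (0xD4): reg=0xE9
After byte 5 (0x26): reg=0x63

Answer: 0x63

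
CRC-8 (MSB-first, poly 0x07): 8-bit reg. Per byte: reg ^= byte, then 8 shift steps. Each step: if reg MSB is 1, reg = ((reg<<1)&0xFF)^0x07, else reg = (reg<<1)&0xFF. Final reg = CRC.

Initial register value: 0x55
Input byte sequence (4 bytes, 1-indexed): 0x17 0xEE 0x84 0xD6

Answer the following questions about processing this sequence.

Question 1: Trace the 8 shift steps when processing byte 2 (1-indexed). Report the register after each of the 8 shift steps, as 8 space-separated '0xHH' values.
Answer: 0x4E 0x9C 0x3F 0x7E 0xFC 0xFF 0xF9 0xF5

Derivation:
After byte 1 (0x17): reg=0xC9
Register before byte 2: 0xC9
After XOR with byte 0xEE: 0x27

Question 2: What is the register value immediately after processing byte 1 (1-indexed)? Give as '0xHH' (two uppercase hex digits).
After byte 1 (0x17): reg=0xC9

Answer: 0xC9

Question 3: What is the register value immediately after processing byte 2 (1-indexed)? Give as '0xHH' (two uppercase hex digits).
Answer: 0xF5

Derivation:
After byte 1 (0x17): reg=0xC9
After byte 2 (0xEE): reg=0xF5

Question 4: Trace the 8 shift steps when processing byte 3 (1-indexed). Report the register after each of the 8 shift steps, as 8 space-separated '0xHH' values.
After byte 1 (0x17): reg=0xC9
After byte 2 (0xEE): reg=0xF5
Register before byte 3: 0xF5
After XOR with byte 0x84: 0x71

Answer: 0xE2 0xC3 0x81 0x05 0x0A 0x14 0x28 0x50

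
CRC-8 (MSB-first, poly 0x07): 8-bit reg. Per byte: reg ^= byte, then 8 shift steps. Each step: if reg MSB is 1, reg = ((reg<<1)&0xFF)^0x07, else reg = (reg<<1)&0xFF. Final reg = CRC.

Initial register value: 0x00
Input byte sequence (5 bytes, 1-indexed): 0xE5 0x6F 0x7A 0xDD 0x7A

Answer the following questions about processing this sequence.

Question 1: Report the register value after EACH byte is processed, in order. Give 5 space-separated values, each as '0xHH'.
0xB5 0x08 0x59 0x95 0x83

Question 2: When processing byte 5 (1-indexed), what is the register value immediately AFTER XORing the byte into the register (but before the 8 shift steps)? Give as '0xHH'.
Answer: 0xEF

Derivation:
Register before byte 5: 0x95
Byte 5: 0x7A
0x95 XOR 0x7A = 0xEF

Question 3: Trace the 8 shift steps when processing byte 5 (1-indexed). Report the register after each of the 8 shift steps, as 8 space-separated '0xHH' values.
After byte 1 (0xE5): reg=0xB5
After byte 2 (0x6F): reg=0x08
After byte 3 (0x7A): reg=0x59
After byte 4 (0xDD): reg=0x95
Register before byte 5: 0x95
After XOR with byte 0x7A: 0xEF

Answer: 0xD9 0xB5 0x6D 0xDA 0xB3 0x61 0xC2 0x83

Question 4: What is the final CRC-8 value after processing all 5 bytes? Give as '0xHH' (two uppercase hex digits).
After byte 1 (0xE5): reg=0xB5
After byte 2 (0x6F): reg=0x08
After byte 3 (0x7A): reg=0x59
After byte 4 (0xDD): reg=0x95
After byte 5 (0x7A): reg=0x83

Answer: 0x83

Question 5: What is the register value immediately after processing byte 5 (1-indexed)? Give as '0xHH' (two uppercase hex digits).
After byte 1 (0xE5): reg=0xB5
After byte 2 (0x6F): reg=0x08
After byte 3 (0x7A): reg=0x59
After byte 4 (0xDD): reg=0x95
After byte 5 (0x7A): reg=0x83

Answer: 0x83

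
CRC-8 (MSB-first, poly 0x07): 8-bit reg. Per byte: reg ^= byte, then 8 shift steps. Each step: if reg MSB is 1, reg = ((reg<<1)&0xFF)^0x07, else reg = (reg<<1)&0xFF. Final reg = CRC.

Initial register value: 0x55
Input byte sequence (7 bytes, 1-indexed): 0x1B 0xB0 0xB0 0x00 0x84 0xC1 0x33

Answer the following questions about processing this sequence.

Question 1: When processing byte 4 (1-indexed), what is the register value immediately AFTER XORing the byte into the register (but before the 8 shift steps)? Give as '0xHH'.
Answer: 0xFC

Derivation:
Register before byte 4: 0xFC
Byte 4: 0x00
0xFC XOR 0x00 = 0xFC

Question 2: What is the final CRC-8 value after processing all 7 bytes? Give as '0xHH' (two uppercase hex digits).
After byte 1 (0x1B): reg=0xED
After byte 2 (0xB0): reg=0x94
After byte 3 (0xB0): reg=0xFC
After byte 4 (0x00): reg=0xFA
After byte 5 (0x84): reg=0x7D
After byte 6 (0xC1): reg=0x3D
After byte 7 (0x33): reg=0x2A

Answer: 0x2A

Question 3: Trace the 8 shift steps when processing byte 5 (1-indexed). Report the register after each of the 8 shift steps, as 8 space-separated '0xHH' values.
After byte 1 (0x1B): reg=0xED
After byte 2 (0xB0): reg=0x94
After byte 3 (0xB0): reg=0xFC
After byte 4 (0x00): reg=0xFA
Register before byte 5: 0xFA
After XOR with byte 0x84: 0x7E

Answer: 0xFC 0xFF 0xF9 0xF5 0xED 0xDD 0xBD 0x7D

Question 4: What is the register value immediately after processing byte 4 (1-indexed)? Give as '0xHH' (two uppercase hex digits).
After byte 1 (0x1B): reg=0xED
After byte 2 (0xB0): reg=0x94
After byte 3 (0xB0): reg=0xFC
After byte 4 (0x00): reg=0xFA

Answer: 0xFA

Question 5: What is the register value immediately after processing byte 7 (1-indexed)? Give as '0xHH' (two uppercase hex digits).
Answer: 0x2A

Derivation:
After byte 1 (0x1B): reg=0xED
After byte 2 (0xB0): reg=0x94
After byte 3 (0xB0): reg=0xFC
After byte 4 (0x00): reg=0xFA
After byte 5 (0x84): reg=0x7D
After byte 6 (0xC1): reg=0x3D
After byte 7 (0x33): reg=0x2A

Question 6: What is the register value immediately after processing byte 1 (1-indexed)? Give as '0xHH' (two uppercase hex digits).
Answer: 0xED

Derivation:
After byte 1 (0x1B): reg=0xED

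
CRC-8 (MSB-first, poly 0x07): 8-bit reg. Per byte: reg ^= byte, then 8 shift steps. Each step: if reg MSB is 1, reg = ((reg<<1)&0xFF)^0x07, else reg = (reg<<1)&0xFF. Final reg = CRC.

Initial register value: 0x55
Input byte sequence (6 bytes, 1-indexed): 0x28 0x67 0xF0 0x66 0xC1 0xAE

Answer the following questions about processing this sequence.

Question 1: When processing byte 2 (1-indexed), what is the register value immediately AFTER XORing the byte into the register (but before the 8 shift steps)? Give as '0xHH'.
Answer: 0x13

Derivation:
Register before byte 2: 0x74
Byte 2: 0x67
0x74 XOR 0x67 = 0x13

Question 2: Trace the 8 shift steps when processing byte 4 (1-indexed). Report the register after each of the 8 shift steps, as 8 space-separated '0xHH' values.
Answer: 0xA7 0x49 0x92 0x23 0x46 0x8C 0x1F 0x3E

Derivation:
After byte 1 (0x28): reg=0x74
After byte 2 (0x67): reg=0x79
After byte 3 (0xF0): reg=0xB6
Register before byte 4: 0xB6
After XOR with byte 0x66: 0xD0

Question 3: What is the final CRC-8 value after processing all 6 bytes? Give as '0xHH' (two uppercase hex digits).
After byte 1 (0x28): reg=0x74
After byte 2 (0x67): reg=0x79
After byte 3 (0xF0): reg=0xB6
After byte 4 (0x66): reg=0x3E
After byte 5 (0xC1): reg=0xF3
After byte 6 (0xAE): reg=0x94

Answer: 0x94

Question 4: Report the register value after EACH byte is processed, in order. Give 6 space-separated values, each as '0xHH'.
0x74 0x79 0xB6 0x3E 0xF3 0x94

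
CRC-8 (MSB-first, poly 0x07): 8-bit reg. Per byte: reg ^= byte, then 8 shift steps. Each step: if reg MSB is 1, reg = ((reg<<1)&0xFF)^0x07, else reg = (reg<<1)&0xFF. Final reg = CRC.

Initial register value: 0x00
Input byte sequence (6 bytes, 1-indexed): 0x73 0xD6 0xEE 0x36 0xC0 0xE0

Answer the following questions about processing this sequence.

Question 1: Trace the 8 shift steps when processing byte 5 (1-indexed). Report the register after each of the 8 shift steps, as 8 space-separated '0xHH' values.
Answer: 0x1D 0x3A 0x74 0xE8 0xD7 0xA9 0x55 0xAA

Derivation:
After byte 1 (0x73): reg=0x5E
After byte 2 (0xD6): reg=0xB1
After byte 3 (0xEE): reg=0x9A
After byte 4 (0x36): reg=0x4D
Register before byte 5: 0x4D
After XOR with byte 0xC0: 0x8D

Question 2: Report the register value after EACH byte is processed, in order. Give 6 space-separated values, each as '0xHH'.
0x5E 0xB1 0x9A 0x4D 0xAA 0xF1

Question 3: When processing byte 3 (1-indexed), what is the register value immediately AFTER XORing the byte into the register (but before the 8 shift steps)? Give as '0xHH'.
Answer: 0x5F

Derivation:
Register before byte 3: 0xB1
Byte 3: 0xEE
0xB1 XOR 0xEE = 0x5F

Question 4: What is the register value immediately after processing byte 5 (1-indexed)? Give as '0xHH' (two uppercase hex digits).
Answer: 0xAA

Derivation:
After byte 1 (0x73): reg=0x5E
After byte 2 (0xD6): reg=0xB1
After byte 3 (0xEE): reg=0x9A
After byte 4 (0x36): reg=0x4D
After byte 5 (0xC0): reg=0xAA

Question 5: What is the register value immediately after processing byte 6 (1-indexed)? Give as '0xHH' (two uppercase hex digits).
After byte 1 (0x73): reg=0x5E
After byte 2 (0xD6): reg=0xB1
After byte 3 (0xEE): reg=0x9A
After byte 4 (0x36): reg=0x4D
After byte 5 (0xC0): reg=0xAA
After byte 6 (0xE0): reg=0xF1

Answer: 0xF1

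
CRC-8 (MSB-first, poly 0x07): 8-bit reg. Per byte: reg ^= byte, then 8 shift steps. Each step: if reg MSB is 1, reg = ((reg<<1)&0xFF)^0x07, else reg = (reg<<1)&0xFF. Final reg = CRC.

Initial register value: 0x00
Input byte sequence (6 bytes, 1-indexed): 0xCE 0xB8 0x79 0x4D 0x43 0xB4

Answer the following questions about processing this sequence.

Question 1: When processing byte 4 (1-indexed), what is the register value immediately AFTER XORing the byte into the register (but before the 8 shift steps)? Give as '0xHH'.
Register before byte 4: 0x2E
Byte 4: 0x4D
0x2E XOR 0x4D = 0x63

Answer: 0x63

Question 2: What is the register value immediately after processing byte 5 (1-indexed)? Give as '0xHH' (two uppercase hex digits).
Answer: 0x04

Derivation:
After byte 1 (0xCE): reg=0x64
After byte 2 (0xB8): reg=0x1A
After byte 3 (0x79): reg=0x2E
After byte 4 (0x4D): reg=0x2E
After byte 5 (0x43): reg=0x04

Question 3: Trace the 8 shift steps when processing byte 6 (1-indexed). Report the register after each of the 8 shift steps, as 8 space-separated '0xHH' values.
Answer: 0x67 0xCE 0x9B 0x31 0x62 0xC4 0x8F 0x19

Derivation:
After byte 1 (0xCE): reg=0x64
After byte 2 (0xB8): reg=0x1A
After byte 3 (0x79): reg=0x2E
After byte 4 (0x4D): reg=0x2E
After byte 5 (0x43): reg=0x04
Register before byte 6: 0x04
After XOR with byte 0xB4: 0xB0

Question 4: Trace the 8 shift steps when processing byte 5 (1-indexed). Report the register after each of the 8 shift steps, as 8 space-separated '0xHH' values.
After byte 1 (0xCE): reg=0x64
After byte 2 (0xB8): reg=0x1A
After byte 3 (0x79): reg=0x2E
After byte 4 (0x4D): reg=0x2E
Register before byte 5: 0x2E
After XOR with byte 0x43: 0x6D

Answer: 0xDA 0xB3 0x61 0xC2 0x83 0x01 0x02 0x04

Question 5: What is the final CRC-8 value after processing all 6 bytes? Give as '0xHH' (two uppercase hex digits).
Answer: 0x19

Derivation:
After byte 1 (0xCE): reg=0x64
After byte 2 (0xB8): reg=0x1A
After byte 3 (0x79): reg=0x2E
After byte 4 (0x4D): reg=0x2E
After byte 5 (0x43): reg=0x04
After byte 6 (0xB4): reg=0x19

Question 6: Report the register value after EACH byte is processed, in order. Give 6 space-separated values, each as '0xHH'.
0x64 0x1A 0x2E 0x2E 0x04 0x19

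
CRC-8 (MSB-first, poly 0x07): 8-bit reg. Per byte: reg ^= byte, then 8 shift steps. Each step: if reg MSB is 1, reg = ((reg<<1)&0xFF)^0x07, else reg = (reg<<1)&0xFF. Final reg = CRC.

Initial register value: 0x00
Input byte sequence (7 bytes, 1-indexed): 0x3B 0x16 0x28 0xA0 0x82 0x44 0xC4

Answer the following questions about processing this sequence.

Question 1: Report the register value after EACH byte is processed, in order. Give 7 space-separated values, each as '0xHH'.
0xA1 0x0C 0xFC 0x93 0x77 0x99 0x94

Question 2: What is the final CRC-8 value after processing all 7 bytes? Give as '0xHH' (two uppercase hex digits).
After byte 1 (0x3B): reg=0xA1
After byte 2 (0x16): reg=0x0C
After byte 3 (0x28): reg=0xFC
After byte 4 (0xA0): reg=0x93
After byte 5 (0x82): reg=0x77
After byte 6 (0x44): reg=0x99
After byte 7 (0xC4): reg=0x94

Answer: 0x94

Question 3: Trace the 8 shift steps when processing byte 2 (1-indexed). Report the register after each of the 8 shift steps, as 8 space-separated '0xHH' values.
After byte 1 (0x3B): reg=0xA1
Register before byte 2: 0xA1
After XOR with byte 0x16: 0xB7

Answer: 0x69 0xD2 0xA3 0x41 0x82 0x03 0x06 0x0C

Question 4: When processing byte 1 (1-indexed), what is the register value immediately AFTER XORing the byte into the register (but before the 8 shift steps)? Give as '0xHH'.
Register before byte 1: 0x00
Byte 1: 0x3B
0x00 XOR 0x3B = 0x3B

Answer: 0x3B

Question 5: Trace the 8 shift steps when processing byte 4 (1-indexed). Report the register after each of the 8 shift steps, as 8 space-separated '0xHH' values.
After byte 1 (0x3B): reg=0xA1
After byte 2 (0x16): reg=0x0C
After byte 3 (0x28): reg=0xFC
Register before byte 4: 0xFC
After XOR with byte 0xA0: 0x5C

Answer: 0xB8 0x77 0xEE 0xDB 0xB1 0x65 0xCA 0x93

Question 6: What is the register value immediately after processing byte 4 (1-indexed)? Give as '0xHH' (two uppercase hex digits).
Answer: 0x93

Derivation:
After byte 1 (0x3B): reg=0xA1
After byte 2 (0x16): reg=0x0C
After byte 3 (0x28): reg=0xFC
After byte 4 (0xA0): reg=0x93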